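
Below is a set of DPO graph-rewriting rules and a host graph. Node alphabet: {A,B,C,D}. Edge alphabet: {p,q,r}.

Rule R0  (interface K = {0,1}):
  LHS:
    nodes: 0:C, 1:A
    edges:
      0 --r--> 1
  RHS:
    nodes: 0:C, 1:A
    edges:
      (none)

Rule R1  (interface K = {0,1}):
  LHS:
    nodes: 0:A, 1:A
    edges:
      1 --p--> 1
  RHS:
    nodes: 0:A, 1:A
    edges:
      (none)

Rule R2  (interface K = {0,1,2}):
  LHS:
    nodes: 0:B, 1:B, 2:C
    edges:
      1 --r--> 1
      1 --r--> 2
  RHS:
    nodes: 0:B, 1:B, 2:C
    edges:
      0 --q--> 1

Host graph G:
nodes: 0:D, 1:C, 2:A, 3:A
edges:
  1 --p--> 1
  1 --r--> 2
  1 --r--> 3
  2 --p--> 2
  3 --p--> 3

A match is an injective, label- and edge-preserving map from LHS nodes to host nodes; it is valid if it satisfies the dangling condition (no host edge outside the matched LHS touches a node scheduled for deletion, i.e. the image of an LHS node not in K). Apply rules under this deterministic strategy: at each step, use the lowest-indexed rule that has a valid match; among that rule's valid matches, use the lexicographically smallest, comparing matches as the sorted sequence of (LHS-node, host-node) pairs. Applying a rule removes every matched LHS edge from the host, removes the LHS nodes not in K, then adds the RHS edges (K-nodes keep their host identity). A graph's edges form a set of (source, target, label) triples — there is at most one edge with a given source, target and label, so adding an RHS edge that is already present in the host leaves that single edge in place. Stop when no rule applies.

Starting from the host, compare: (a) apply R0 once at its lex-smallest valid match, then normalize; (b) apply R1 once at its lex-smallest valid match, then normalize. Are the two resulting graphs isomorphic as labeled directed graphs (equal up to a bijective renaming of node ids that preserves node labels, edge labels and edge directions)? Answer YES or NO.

Answer: YES

Derivation:
branch R0-first: apply at {0↦1, 1↦2} → |E|=4, then 3 more step(s) → NF |V|=4 |E|=1 V={0:D, 1:C, 2:A, 3:A} E=1-p->1
branch R1-first: apply at {0↦2, 1↦3} → |E|=4, then 3 more step(s) → NF |V|=4 |E|=1 V={0:D, 1:C, 2:A, 3:A} E=1-p->1
graphs isomorphic (equal up to label-preserving node renaming)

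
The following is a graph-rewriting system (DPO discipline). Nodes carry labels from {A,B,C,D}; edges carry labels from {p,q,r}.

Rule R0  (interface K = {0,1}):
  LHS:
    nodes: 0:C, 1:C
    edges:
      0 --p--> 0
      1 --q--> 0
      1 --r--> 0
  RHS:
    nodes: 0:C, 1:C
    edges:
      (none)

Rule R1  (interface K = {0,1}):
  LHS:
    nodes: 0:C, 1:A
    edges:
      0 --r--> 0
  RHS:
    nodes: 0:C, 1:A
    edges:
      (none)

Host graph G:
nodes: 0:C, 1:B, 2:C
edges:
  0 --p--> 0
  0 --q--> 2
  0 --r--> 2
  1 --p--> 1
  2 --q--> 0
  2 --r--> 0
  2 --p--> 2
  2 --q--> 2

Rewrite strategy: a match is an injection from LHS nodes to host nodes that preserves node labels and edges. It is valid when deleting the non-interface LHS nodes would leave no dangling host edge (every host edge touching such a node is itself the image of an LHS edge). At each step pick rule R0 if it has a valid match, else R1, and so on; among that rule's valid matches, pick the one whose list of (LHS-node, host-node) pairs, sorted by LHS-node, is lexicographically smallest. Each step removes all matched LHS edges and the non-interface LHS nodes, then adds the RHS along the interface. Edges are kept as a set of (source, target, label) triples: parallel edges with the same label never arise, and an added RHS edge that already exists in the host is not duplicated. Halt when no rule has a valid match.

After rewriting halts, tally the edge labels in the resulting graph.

start.  V:3 E:8  edges: 0-p->0 0-q->2 0-r->2 1-p->1 2-q->0 2-r->0 2-p->2 2-q->2
1. fire R0 via {0↦0, 1↦2}  →  V:3 E:5  edges: 0-q->2 0-r->2 1-p->1 2-p->2 2-q->2
2. fire R0 via {0↦2, 1↦0}  →  V:3 E:2  edges: 1-p->1 2-q->2
final graph: no rule applies after step 2
NF edges: [(1, 1, 'p'), (2, 2, 'q')]

Answer: p:1 q:1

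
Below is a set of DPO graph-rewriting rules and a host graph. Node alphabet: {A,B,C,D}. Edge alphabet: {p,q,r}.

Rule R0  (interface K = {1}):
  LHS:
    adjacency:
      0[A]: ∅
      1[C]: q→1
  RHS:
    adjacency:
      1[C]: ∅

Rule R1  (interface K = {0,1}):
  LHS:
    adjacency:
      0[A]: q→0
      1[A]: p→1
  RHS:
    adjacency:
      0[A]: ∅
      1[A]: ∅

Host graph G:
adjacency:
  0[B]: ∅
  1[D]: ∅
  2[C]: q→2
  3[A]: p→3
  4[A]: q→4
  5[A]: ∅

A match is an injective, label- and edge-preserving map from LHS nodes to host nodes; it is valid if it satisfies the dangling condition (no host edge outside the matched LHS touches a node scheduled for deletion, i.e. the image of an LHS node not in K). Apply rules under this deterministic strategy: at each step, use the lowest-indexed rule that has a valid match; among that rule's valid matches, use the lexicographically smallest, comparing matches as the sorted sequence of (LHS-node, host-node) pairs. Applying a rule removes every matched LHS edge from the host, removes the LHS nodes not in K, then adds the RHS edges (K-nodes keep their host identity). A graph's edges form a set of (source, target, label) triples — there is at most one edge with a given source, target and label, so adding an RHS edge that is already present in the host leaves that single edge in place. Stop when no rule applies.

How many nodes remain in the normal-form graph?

Answer: 5

Steps:
[0] host  ⇒  6 nodes, 3 edges  {2-q->2 3-p->3 4-q->4}
[1] R0 @ {0↦5, 1↦2}  ⇒  5 nodes, 2 edges  {3-p->3 4-q->4}
[2] R1 @ {0↦4, 1↦3}  ⇒  5 nodes, 0 edges  {∅}
halt: no rule applies after step 2
NF nodes: {0:B, 1:D, 2:C, 3:A, 4:A}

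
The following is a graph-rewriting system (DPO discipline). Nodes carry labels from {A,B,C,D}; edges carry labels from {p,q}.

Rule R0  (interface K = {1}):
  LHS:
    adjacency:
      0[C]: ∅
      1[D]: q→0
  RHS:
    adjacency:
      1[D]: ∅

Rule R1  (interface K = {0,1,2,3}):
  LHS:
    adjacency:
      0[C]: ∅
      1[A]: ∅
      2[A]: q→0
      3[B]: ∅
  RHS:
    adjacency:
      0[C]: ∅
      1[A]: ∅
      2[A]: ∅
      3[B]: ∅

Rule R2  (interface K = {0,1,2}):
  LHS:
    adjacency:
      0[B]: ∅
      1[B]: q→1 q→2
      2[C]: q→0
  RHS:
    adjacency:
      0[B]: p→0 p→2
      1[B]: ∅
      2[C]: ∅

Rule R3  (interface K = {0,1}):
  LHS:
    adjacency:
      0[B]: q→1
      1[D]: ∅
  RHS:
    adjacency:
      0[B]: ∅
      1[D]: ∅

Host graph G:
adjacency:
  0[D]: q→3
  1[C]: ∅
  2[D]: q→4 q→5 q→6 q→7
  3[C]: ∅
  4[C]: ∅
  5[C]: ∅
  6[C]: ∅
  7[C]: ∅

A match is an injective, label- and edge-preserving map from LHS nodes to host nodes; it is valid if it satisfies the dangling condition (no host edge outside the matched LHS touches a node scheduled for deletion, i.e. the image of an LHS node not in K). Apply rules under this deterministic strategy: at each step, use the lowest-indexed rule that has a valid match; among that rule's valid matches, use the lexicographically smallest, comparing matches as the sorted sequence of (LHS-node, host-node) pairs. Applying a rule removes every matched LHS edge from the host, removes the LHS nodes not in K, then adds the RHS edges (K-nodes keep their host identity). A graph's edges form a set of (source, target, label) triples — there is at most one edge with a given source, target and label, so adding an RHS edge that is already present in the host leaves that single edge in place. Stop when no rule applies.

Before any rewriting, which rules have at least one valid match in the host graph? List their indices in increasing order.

R0: 5 valid matches — {0↦3, 1↦0}, {0↦4, 1↦2}, {0↦5, 1↦2} (+2 more)
R1: no valid match — LHS pattern not found
R2: no valid match — LHS pattern not found
R3: no valid match — LHS pattern not found

Answer: [R0]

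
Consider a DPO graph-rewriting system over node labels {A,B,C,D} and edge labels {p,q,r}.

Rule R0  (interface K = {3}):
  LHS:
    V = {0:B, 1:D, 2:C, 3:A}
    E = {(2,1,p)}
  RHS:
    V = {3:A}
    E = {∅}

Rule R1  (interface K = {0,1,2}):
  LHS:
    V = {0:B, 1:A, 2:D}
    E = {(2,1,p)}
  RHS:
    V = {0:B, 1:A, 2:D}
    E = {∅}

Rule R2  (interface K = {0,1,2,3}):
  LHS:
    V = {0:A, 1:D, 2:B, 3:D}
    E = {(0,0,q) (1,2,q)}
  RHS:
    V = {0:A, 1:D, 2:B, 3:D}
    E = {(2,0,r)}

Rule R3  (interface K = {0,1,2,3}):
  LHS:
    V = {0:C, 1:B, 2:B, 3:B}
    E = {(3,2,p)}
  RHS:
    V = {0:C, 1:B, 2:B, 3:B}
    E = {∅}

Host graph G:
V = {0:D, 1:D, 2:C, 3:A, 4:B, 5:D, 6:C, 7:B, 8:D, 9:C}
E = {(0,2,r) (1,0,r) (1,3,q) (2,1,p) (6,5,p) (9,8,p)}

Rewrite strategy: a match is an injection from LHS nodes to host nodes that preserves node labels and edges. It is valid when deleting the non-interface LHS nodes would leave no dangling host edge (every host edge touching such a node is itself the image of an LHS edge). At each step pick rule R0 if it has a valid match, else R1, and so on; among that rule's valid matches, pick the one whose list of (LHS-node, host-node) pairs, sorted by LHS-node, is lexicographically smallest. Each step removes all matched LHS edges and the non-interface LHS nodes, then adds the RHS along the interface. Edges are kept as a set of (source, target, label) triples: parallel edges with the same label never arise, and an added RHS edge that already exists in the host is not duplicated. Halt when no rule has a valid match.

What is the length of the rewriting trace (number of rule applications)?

start.  V:10 E:6  edges: 0-r->2 1-r->0 1-q->3 2-p->1 6-p->5 9-p->8
1. fire R0 via {0↦4, 1↦5, 2↦6, 3↦3}  →  V:7 E:5  edges: 0-r->2 1-r->0 1-q->3 2-p->1 9-p->8
2. fire R0 via {0↦7, 1↦8, 2↦9, 3↦3}  →  V:4 E:4  edges: 0-r->2 1-r->0 1-q->3 2-p->1
final graph: no rule applies after step 2

Answer: 2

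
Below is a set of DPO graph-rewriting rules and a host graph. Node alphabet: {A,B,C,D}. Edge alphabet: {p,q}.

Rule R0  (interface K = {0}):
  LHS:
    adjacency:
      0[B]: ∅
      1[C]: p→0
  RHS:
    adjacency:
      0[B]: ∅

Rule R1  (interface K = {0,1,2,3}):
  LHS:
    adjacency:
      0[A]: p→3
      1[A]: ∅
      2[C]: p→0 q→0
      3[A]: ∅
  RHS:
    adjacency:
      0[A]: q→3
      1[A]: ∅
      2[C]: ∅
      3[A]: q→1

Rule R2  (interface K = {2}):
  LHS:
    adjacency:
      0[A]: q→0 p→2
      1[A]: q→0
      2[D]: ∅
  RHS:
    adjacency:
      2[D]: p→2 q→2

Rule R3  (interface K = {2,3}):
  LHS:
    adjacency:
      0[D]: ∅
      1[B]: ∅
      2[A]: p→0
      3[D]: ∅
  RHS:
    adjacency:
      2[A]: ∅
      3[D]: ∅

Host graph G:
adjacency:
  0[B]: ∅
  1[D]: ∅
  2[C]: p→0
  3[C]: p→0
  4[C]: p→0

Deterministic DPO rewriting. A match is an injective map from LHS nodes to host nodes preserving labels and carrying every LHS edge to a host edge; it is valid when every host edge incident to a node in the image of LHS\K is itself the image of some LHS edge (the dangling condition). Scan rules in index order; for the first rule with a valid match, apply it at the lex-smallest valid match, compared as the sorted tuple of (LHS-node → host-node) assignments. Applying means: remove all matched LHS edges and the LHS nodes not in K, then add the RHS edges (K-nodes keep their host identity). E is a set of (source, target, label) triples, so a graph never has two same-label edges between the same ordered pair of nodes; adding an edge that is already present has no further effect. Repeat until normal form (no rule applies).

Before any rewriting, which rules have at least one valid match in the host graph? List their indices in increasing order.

R0: 3 valid matches — {0↦0, 1↦2}, {0↦0, 1↦3}, {0↦0, 1↦4}
R1: no valid match — LHS pattern not found
R2: no valid match — LHS pattern not found
R3: no valid match — LHS pattern not found

Answer: [R0]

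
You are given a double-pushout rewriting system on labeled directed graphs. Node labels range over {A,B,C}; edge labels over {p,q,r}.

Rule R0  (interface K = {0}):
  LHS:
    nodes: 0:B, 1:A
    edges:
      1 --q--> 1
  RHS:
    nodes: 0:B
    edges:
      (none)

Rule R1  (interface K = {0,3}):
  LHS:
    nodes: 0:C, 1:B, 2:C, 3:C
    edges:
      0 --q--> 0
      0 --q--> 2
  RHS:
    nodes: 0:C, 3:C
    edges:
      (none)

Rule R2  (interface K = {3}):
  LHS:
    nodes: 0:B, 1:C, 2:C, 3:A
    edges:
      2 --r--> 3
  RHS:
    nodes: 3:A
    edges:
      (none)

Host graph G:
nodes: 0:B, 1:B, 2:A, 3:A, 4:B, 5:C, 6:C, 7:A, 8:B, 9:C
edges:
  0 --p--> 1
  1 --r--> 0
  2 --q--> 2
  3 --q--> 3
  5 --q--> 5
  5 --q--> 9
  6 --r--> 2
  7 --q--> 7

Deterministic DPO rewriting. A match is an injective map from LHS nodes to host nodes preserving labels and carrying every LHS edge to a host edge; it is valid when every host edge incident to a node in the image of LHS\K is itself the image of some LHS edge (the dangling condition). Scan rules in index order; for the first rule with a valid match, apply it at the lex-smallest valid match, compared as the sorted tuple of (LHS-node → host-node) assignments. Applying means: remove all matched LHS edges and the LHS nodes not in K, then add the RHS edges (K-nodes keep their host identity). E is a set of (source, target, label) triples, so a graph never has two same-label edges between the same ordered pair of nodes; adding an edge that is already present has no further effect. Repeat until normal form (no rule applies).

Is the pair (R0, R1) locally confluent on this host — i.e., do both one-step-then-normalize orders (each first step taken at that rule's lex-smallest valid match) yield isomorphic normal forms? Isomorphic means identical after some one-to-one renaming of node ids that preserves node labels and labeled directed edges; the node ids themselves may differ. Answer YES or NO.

Answer: YES

Rewrite trace:
branch R0-first: apply at {0↦0, 1↦3} → |E|=7, then 4 more step(s) → NF |V|=2 |E|=2 V={0:B, 1:B} E=0-p->1 1-r->0
branch R1-first: apply at {0↦5, 1↦4, 2↦9, 3↦6} → |E|=6, then 4 more step(s) → NF |V|=2 |E|=2 V={0:B, 1:B} E=0-p->1 1-r->0
graphs isomorphic (equal up to label-preserving node renaming)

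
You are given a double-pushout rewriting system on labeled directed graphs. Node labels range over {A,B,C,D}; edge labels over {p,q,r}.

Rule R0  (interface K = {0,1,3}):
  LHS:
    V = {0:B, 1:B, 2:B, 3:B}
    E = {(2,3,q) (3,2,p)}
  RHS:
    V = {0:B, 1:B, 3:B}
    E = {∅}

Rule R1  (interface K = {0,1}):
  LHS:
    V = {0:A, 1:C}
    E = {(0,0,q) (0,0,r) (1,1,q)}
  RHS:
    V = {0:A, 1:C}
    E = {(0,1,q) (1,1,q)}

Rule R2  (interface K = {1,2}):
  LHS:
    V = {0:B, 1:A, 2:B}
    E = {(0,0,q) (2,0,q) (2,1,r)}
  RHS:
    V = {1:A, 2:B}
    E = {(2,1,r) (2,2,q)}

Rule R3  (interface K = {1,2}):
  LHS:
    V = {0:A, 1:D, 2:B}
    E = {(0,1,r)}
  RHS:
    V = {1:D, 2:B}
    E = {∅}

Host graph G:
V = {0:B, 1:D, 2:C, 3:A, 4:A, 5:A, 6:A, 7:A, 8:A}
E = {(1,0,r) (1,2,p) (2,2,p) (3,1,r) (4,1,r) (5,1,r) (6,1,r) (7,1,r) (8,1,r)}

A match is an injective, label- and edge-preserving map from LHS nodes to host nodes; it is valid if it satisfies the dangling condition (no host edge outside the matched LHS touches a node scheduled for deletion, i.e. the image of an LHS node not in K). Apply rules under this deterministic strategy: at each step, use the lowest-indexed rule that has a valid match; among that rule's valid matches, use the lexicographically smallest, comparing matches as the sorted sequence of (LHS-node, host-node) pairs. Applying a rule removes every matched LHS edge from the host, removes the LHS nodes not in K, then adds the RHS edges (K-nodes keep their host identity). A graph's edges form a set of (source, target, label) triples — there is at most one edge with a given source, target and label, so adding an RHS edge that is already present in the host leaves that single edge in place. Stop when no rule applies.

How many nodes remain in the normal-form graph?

Answer: 3

Steps:
start.  V:9 E:9  edges: 1-r->0 1-p->2 2-p->2 3-r->1 4-r->1 5-r->1 6-r->1 7-r->1 8-r->1
1. fire R3 via {0↦3, 1↦1, 2↦0}  →  V:8 E:8  edges: 1-r->0 1-p->2 2-p->2 4-r->1 5-r->1 6-r->1 7-r->1 8-r->1
2. fire R3 via {0↦4, 1↦1, 2↦0}  →  V:7 E:7  edges: 1-r->0 1-p->2 2-p->2 5-r->1 6-r->1 7-r->1 8-r->1
3. fire R3 via {0↦5, 1↦1, 2↦0}  →  V:6 E:6  edges: 1-r->0 1-p->2 2-p->2 6-r->1 7-r->1 8-r->1
4. fire R3 via {0↦6, 1↦1, 2↦0}  →  V:5 E:5  edges: 1-r->0 1-p->2 2-p->2 7-r->1 8-r->1
5. fire R3 via {0↦7, 1↦1, 2↦0}  →  V:4 E:4  edges: 1-r->0 1-p->2 2-p->2 8-r->1
6. fire R3 via {0↦8, 1↦1, 2↦0}  →  V:3 E:3  edges: 1-r->0 1-p->2 2-p->2
final graph: no rule applies after step 6
NF nodes: {0:B, 1:D, 2:C}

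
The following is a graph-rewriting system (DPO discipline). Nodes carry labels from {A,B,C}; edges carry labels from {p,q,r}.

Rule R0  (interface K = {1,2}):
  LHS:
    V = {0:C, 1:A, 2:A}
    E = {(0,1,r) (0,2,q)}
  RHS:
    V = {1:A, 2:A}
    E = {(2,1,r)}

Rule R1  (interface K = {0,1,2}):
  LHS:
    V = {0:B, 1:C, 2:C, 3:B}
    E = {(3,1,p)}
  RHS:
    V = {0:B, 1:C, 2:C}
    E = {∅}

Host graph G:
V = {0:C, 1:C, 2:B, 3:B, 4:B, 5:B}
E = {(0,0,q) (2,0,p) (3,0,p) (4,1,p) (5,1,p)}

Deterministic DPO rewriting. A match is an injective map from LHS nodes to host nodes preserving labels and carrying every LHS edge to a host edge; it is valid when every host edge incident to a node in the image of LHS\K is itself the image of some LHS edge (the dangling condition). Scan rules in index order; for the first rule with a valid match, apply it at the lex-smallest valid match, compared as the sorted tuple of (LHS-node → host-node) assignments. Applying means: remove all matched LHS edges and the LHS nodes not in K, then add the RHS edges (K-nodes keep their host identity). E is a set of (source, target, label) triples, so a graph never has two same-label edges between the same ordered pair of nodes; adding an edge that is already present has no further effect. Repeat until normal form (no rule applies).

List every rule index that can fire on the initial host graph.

Answer: [R1]

Steps:
R0: no valid match — LHS pattern not found
R1: 12 valid matches — {0↦2, 1↦0, 2↦1, 3↦3}, {0↦2, 1↦1, 2↦0, 3↦4}, {0↦2, 1↦1, 2↦0, 3↦5} (+9 more)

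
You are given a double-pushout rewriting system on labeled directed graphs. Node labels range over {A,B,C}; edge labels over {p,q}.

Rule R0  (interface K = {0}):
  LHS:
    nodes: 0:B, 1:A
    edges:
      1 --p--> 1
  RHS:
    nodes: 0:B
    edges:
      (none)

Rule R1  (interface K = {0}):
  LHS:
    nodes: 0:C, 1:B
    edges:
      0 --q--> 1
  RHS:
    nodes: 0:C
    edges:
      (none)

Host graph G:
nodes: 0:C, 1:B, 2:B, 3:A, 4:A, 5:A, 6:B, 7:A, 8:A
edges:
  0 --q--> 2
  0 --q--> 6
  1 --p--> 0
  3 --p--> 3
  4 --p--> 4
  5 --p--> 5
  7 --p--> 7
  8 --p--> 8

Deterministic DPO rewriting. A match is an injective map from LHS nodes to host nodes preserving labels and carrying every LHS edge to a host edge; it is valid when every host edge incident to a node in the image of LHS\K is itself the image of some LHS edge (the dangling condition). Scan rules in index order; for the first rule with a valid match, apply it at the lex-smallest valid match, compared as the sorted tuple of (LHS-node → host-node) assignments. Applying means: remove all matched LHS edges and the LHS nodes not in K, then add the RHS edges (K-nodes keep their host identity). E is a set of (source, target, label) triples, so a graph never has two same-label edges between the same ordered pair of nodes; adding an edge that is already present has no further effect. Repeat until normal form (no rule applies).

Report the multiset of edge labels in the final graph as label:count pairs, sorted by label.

Answer: p:1

Steps:
initial: |V|=9 |E|=8  E = 0-q->2 0-q->6 1-p->0 3-p->3 4-p->4 5-p->5 7-p->7 8-p->8
step 1: apply R0 at {0↦1, 1↦3}  → |V|=8 |E|=7  E = 0-q->2 0-q->6 1-p->0 4-p->4 5-p->5 7-p->7 8-p->8
step 2: apply R0 at {0↦1, 1↦4}  → |V|=7 |E|=6  E = 0-q->2 0-q->6 1-p->0 5-p->5 7-p->7 8-p->8
step 3: apply R0 at {0↦1, 1↦5}  → |V|=6 |E|=5  E = 0-q->2 0-q->6 1-p->0 7-p->7 8-p->8
step 4: apply R0 at {0↦1, 1↦7}  → |V|=5 |E|=4  E = 0-q->2 0-q->6 1-p->0 8-p->8
step 5: apply R0 at {0↦1, 1↦8}  → |V|=4 |E|=3  E = 0-q->2 0-q->6 1-p->0
step 6: apply R1 at {0↦0, 1↦2}  → |V|=3 |E|=2  E = 0-q->6 1-p->0
step 7: apply R1 at {0↦0, 1↦6}  → |V|=2 |E|=1  E = 1-p->0
normal form: no rule applies after step 7
NF edges: [(1, 0, 'p')]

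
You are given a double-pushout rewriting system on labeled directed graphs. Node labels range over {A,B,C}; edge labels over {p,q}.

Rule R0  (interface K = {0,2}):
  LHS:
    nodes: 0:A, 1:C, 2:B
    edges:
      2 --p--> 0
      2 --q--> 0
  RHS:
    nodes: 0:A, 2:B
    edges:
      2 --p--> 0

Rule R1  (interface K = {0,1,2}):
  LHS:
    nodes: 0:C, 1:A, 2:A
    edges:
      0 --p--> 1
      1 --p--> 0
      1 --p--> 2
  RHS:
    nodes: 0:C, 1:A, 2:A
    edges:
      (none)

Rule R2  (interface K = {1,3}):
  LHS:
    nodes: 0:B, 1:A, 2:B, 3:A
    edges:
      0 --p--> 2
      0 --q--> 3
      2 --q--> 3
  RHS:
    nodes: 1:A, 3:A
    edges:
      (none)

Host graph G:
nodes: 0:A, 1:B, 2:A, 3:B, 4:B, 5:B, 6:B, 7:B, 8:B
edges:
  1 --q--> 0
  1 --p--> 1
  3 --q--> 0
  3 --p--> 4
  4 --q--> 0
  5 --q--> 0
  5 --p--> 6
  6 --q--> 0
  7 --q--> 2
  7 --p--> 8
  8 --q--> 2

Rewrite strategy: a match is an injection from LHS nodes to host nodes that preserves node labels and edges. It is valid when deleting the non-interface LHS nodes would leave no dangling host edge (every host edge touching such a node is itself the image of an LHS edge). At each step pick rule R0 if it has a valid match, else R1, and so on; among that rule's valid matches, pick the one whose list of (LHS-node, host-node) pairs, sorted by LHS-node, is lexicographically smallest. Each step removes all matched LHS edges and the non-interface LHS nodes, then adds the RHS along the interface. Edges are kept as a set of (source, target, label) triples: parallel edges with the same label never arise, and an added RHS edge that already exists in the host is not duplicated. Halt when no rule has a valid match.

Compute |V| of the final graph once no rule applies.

Answer: 3

Derivation:
[0] host  ⇒  9 nodes, 11 edges  {1-q->0 1-p->1 3-q->0 3-p->4 4-q->0 5-q->0 5-p->6 6-q->0 7-q->2 7-p->8 8-q->2}
[1] R2 @ {0↦3, 1↦2, 2↦4, 3↦0}  ⇒  7 nodes, 8 edges  {1-q->0 1-p->1 5-q->0 5-p->6 6-q->0 7-q->2 7-p->8 8-q->2}
[2] R2 @ {0↦5, 1↦2, 2↦6, 3↦0}  ⇒  5 nodes, 5 edges  {1-q->0 1-p->1 7-q->2 7-p->8 8-q->2}
[3] R2 @ {0↦7, 1↦0, 2↦8, 3↦2}  ⇒  3 nodes, 2 edges  {1-q->0 1-p->1}
halt: no rule applies after step 3
NF nodes: {0:A, 1:B, 2:A}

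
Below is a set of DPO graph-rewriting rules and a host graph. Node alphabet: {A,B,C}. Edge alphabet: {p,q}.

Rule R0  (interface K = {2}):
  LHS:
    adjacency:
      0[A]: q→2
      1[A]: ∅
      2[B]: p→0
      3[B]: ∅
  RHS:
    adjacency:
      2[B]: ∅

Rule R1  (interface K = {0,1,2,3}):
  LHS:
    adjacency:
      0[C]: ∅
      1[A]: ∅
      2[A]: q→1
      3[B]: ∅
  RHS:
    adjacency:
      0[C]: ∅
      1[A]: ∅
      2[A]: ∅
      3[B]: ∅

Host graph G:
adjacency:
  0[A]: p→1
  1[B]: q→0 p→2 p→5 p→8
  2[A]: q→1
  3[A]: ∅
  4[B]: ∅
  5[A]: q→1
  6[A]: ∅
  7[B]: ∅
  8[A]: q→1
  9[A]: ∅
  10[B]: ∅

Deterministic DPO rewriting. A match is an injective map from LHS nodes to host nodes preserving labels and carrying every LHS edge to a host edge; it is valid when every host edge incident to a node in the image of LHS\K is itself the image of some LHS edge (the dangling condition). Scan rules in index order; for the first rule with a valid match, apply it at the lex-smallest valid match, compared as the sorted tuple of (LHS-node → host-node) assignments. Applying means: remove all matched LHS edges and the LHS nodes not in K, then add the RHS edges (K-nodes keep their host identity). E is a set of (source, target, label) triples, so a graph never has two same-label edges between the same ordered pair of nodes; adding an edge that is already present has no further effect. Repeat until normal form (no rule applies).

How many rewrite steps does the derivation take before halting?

Answer: 3

Steps:
[0] host  ⇒  11 nodes, 8 edges  {0-p->1 1-q->0 1-p->2 1-p->5 1-p->8 2-q->1 5-q->1 8-q->1}
[1] R0 @ {0↦2, 1↦3, 2↦1, 3↦4}  ⇒  8 nodes, 6 edges  {0-p->1 1-q->0 1-p->5 1-p->8 5-q->1 8-q->1}
[2] R0 @ {0↦5, 1↦6, 2↦1, 3↦7}  ⇒  5 nodes, 4 edges  {0-p->1 1-q->0 1-p->8 8-q->1}
[3] R0 @ {0↦8, 1↦9, 2↦1, 3↦10}  ⇒  2 nodes, 2 edges  {0-p->1 1-q->0}
final graph: no rule applies after step 3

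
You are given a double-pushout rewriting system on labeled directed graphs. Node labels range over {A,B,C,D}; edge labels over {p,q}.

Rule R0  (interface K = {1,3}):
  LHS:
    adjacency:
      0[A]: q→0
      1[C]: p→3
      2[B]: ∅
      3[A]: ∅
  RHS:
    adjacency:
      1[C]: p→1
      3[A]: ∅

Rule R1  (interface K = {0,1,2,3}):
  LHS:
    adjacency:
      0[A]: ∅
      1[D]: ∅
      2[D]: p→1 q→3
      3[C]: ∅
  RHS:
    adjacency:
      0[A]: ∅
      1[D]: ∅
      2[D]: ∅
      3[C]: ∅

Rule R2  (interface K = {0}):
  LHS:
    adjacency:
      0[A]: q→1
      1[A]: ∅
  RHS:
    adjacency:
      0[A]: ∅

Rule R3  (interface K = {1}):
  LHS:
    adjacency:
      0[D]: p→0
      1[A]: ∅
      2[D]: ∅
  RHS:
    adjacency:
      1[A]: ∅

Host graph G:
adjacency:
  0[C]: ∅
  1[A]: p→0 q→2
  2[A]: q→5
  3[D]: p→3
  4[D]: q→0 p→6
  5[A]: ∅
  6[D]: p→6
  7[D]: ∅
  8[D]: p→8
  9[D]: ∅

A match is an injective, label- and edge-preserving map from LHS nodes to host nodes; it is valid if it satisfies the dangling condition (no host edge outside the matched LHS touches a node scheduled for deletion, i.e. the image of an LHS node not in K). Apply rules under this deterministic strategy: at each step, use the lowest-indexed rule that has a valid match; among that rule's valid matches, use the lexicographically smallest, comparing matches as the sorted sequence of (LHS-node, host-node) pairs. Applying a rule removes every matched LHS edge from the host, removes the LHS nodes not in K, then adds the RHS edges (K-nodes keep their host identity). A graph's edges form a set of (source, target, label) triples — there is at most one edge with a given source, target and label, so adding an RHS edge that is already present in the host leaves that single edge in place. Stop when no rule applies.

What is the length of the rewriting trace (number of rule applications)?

Answer: 6

Rewrite trace:
start.  V:10 E:8  edges: 1-p->0 1-q->2 2-q->5 3-p->3 4-q->0 4-p->6 6-p->6 8-p->8
1. fire R1 via {0↦1, 1↦6, 2↦4, 3↦0}  →  V:10 E:6  edges: 1-p->0 1-q->2 2-q->5 3-p->3 6-p->6 8-p->8
2. fire R2 via {0↦2, 1↦5}  →  V:9 E:5  edges: 1-p->0 1-q->2 3-p->3 6-p->6 8-p->8
3. fire R2 via {0↦1, 1↦2}  →  V:8 E:4  edges: 1-p->0 3-p->3 6-p->6 8-p->8
4. fire R3 via {0↦3, 1↦1, 2↦4}  →  V:6 E:3  edges: 1-p->0 6-p->6 8-p->8
5. fire R3 via {0↦6, 1↦1, 2↦7}  →  V:4 E:2  edges: 1-p->0 8-p->8
6. fire R3 via {0↦8, 1↦1, 2↦9}  →  V:2 E:1  edges: 1-p->0
final graph: no rule applies after step 6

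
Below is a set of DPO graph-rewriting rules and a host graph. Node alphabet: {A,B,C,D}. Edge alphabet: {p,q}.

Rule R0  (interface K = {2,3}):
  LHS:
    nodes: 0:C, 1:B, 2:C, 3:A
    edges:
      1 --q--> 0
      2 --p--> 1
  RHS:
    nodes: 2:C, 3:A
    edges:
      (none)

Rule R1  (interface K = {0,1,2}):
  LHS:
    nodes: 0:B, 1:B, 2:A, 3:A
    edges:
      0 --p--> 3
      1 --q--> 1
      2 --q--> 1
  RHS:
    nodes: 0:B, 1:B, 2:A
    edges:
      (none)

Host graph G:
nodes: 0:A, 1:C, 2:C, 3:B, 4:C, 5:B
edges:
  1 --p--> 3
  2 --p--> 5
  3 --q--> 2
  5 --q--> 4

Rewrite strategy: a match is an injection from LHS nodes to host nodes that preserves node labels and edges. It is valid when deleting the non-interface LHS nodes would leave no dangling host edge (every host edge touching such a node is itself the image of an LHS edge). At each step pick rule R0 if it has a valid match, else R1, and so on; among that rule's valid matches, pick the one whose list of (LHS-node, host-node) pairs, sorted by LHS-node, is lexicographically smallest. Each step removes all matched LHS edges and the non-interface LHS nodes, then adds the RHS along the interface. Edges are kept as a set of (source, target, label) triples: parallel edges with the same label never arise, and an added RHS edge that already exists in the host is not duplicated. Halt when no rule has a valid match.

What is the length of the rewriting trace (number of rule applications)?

[0] host  ⇒  6 nodes, 4 edges  {1-p->3 2-p->5 3-q->2 5-q->4}
[1] R0 @ {0↦4, 1↦5, 2↦2, 3↦0}  ⇒  4 nodes, 2 edges  {1-p->3 3-q->2}
[2] R0 @ {0↦2, 1↦3, 2↦1, 3↦0}  ⇒  2 nodes, 0 edges  {∅}
final graph: no rule applies after step 2

Answer: 2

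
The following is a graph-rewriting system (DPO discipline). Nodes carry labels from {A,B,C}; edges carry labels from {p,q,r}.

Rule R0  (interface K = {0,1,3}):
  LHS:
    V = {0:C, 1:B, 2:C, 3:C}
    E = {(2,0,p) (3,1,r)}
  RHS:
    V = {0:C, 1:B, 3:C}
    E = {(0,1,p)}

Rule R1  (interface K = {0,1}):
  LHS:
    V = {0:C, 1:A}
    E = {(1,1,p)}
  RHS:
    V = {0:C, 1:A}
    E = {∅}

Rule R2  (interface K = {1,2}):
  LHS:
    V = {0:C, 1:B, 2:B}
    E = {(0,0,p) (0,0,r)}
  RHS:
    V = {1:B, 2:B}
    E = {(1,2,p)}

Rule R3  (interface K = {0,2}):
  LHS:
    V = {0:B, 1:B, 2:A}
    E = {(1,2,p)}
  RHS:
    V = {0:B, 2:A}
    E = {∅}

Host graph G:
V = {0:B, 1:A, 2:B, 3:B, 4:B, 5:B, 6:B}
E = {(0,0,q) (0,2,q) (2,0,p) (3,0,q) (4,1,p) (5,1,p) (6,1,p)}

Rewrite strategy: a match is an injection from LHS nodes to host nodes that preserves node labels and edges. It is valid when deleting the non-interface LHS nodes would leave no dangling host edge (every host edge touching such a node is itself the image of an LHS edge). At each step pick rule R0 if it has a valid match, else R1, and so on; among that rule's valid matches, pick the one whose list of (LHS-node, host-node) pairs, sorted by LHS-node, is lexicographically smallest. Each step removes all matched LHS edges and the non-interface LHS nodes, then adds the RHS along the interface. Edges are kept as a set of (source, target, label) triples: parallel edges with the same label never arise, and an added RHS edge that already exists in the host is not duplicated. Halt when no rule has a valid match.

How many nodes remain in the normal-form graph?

[0] host  ⇒  7 nodes, 7 edges  {0-q->0 0-q->2 2-p->0 3-q->0 4-p->1 5-p->1 6-p->1}
[1] R3 @ {0↦0, 1↦4, 2↦1}  ⇒  6 nodes, 6 edges  {0-q->0 0-q->2 2-p->0 3-q->0 5-p->1 6-p->1}
[2] R3 @ {0↦0, 1↦5, 2↦1}  ⇒  5 nodes, 5 edges  {0-q->0 0-q->2 2-p->0 3-q->0 6-p->1}
[3] R3 @ {0↦0, 1↦6, 2↦1}  ⇒  4 nodes, 4 edges  {0-q->0 0-q->2 2-p->0 3-q->0}
final graph: no rule applies after step 3
NF nodes: {0:B, 1:A, 2:B, 3:B}

Answer: 4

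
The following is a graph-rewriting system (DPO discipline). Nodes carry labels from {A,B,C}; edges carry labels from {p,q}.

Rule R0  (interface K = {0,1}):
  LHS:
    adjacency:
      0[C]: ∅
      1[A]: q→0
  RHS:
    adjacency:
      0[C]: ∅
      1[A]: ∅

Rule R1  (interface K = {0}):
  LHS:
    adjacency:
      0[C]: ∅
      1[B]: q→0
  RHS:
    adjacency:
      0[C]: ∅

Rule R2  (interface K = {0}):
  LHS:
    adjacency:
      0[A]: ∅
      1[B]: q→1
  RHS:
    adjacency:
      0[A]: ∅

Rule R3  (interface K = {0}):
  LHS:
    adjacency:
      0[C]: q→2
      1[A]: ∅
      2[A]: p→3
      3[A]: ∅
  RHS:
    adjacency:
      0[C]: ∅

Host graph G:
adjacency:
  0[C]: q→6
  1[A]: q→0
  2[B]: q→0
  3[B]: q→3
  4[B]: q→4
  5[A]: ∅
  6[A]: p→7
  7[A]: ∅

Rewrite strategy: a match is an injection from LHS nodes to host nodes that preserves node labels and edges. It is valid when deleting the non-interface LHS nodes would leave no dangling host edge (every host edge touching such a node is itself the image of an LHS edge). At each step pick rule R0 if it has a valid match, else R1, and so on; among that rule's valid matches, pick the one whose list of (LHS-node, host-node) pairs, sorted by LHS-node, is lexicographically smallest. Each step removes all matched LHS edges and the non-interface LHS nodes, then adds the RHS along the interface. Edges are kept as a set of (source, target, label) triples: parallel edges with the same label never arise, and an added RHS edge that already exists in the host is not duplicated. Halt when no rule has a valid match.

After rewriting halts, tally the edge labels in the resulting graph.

initial: |V|=8 |E|=6  E = 0-q->6 1-q->0 2-q->0 3-q->3 4-q->4 6-p->7
step 1: apply R0 at {0↦0, 1↦1}  → |V|=8 |E|=5  E = 0-q->6 2-q->0 3-q->3 4-q->4 6-p->7
step 2: apply R1 at {0↦0, 1↦2}  → |V|=7 |E|=4  E = 0-q->6 3-q->3 4-q->4 6-p->7
step 3: apply R2 at {0↦1, 1↦3}  → |V|=6 |E|=3  E = 0-q->6 4-q->4 6-p->7
step 4: apply R2 at {0↦1, 1↦4}  → |V|=5 |E|=2  E = 0-q->6 6-p->7
step 5: apply R3 at {0↦0, 1↦1, 2↦6, 3↦7}  → |V|=2 |E|=0  E = ∅
final graph: no rule applies after step 5
NF edges: []

Answer: (no edges)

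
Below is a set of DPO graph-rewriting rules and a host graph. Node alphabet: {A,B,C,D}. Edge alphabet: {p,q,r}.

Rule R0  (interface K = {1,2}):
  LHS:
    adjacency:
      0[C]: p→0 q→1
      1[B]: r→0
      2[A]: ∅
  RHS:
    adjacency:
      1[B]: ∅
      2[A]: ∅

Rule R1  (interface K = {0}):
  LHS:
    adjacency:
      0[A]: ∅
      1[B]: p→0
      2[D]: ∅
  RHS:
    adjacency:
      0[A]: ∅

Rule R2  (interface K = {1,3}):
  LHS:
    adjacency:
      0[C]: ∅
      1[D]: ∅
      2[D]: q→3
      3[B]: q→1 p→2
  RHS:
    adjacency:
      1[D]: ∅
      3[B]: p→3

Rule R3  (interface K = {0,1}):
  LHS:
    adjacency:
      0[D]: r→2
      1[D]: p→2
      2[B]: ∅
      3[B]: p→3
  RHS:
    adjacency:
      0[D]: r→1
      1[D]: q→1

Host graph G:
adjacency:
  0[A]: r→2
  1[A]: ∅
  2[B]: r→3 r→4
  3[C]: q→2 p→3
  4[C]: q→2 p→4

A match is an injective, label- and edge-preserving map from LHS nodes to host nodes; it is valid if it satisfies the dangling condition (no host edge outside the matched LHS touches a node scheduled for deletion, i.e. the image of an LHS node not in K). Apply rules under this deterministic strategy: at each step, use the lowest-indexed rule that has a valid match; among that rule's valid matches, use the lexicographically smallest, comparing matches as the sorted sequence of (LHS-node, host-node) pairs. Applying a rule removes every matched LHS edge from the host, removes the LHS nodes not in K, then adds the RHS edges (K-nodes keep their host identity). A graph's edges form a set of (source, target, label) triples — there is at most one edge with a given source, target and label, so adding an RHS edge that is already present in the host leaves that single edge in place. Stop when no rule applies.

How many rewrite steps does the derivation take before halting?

[0] host  ⇒  5 nodes, 7 edges  {0-r->2 2-r->3 2-r->4 3-q->2 3-p->3 4-q->2 4-p->4}
[1] R0 @ {0↦3, 1↦2, 2↦0}  ⇒  4 nodes, 4 edges  {0-r->2 2-r->4 4-q->2 4-p->4}
[2] R0 @ {0↦4, 1↦2, 2↦0}  ⇒  3 nodes, 1 edges  {0-r->2}
final graph: no rule applies after step 2

Answer: 2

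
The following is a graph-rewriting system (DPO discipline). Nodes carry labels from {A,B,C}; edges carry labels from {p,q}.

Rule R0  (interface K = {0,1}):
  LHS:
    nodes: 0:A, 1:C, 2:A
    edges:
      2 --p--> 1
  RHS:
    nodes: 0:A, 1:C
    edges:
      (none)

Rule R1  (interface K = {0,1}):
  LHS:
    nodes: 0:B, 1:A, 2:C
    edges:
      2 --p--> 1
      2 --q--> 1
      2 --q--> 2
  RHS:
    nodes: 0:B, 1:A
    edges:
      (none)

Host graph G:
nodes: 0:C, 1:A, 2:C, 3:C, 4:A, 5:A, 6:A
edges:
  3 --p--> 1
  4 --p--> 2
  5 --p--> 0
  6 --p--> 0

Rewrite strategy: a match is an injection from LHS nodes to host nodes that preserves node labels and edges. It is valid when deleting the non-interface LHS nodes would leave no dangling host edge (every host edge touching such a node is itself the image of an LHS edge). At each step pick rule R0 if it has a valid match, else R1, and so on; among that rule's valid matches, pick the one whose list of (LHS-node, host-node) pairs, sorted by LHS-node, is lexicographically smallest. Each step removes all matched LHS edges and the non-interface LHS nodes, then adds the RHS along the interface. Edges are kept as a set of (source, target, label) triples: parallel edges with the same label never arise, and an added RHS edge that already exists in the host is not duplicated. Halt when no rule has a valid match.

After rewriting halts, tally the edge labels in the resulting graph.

initial: |V|=7 |E|=4  E = 3-p->1 4-p->2 5-p->0 6-p->0
step 1: apply R0 at {0↦1, 1↦0, 2↦5}  → |V|=6 |E|=3  E = 3-p->1 4-p->2 6-p->0
step 2: apply R0 at {0↦1, 1↦0, 2↦6}  → |V|=5 |E|=2  E = 3-p->1 4-p->2
step 3: apply R0 at {0↦1, 1↦2, 2↦4}  → |V|=4 |E|=1  E = 3-p->1
final graph: no rule applies after step 3
NF edges: [(3, 1, 'p')]

Answer: p:1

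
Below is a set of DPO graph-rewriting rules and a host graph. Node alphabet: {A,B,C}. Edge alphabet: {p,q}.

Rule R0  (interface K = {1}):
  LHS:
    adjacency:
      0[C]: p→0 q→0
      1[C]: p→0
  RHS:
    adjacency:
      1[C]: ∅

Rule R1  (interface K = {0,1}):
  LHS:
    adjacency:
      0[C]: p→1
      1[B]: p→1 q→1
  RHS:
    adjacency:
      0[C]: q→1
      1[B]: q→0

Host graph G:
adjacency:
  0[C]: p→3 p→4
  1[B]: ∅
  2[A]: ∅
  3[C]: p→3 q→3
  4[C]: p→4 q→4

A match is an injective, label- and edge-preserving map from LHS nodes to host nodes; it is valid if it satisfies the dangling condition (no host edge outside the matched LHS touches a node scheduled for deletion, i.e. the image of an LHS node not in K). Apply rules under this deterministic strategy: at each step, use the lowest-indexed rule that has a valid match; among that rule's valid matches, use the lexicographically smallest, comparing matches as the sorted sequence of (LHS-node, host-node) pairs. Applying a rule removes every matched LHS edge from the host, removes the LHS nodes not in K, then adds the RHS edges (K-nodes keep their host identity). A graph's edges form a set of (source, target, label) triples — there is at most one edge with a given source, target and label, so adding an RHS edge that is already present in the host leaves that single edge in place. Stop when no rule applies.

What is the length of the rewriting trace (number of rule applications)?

initial: |V|=5 |E|=6  E = 0-p->3 0-p->4 3-p->3 3-q->3 4-p->4 4-q->4
step 1: apply R0 at {0↦3, 1↦0}  → |V|=4 |E|=3  E = 0-p->4 4-p->4 4-q->4
step 2: apply R0 at {0↦4, 1↦0}  → |V|=3 |E|=0  E = ∅
final graph: no rule applies after step 2

Answer: 2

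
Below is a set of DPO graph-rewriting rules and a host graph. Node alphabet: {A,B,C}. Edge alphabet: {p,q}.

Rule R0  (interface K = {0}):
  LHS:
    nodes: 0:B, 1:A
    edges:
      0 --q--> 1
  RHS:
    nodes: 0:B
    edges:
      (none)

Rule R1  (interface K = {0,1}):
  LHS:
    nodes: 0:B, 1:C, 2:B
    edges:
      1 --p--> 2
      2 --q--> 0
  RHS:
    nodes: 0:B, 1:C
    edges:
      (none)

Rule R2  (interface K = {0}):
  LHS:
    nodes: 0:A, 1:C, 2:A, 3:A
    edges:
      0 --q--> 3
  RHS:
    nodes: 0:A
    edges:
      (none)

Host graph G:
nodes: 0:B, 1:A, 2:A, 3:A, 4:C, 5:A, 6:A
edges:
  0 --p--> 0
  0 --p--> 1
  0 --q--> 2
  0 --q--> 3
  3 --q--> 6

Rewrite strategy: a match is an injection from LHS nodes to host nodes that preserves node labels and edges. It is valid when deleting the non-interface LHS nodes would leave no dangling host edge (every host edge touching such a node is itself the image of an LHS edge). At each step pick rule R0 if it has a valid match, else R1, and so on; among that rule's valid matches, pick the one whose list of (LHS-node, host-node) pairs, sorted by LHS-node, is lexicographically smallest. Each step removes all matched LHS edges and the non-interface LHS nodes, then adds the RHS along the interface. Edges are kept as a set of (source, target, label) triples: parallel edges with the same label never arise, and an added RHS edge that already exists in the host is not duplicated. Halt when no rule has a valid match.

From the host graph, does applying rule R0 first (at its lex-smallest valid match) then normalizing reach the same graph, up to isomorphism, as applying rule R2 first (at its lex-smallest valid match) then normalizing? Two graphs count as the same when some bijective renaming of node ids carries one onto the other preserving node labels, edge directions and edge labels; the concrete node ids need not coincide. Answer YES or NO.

branch R0-first: apply at {0↦0, 1↦2} → |E|=4, then 2 more step(s) → NF |V|=2 |E|=2 V={0:B, 1:A} E=0-p->0 0-p->1
branch R2-first: apply at {0↦3, 1↦4, 2↦5, 3↦6} → |E|=4, then 2 more step(s) → NF |V|=2 |E|=2 V={0:B, 1:A} E=0-p->0 0-p->1
graphs isomorphic (equal up to label-preserving node renaming)

Answer: YES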